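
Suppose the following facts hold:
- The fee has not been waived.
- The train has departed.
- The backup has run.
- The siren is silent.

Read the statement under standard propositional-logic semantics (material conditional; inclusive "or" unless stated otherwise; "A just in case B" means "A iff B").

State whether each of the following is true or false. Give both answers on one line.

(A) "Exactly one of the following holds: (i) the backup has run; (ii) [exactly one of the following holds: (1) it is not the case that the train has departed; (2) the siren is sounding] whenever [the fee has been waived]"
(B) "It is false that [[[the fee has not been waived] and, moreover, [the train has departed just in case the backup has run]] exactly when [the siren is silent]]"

Let D = "the backup has run" (True), S = "the fee has been waived" (False), W = "the train has departed" (True), U = "the siren is sounding" (False).

(A): Formalization: D xor (S -> (not W xor U))

not W = not True = False
not W xor U = False xor False = False
S -> (not W xor U) = False -> False = True
D xor (S -> (not W xor U)) = True xor True = False
So (A) is false.

(B): Parsed as not ((not S and (W iff D)) iff not U)

not S = not False = True
W iff D = True iff True = True
not S and (W iff D) = True and True = True
not U = not False = True
(not S and (W iff D)) iff not U = True iff True = True
not ((not S and (W iff D)) iff not U) = not True = False
Hence (B) is false.

(A) False / (B) False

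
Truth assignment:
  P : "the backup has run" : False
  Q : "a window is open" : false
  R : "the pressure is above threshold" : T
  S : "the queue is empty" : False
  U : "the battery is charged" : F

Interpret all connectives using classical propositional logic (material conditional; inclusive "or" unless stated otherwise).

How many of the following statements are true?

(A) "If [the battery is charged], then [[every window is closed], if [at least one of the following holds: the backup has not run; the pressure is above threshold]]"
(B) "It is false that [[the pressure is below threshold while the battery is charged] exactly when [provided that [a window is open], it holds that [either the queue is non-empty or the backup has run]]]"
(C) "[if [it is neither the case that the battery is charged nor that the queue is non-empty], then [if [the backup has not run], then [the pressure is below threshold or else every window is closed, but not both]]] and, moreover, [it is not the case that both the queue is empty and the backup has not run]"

3

(A): In symbols: U → ((¬P ∨ R) → ¬Q)

¬P = ¬F = T
¬P ∨ R = T ∨ T = T
¬Q = ¬F = T
(¬P ∨ R) → ¬Q = T → T = T
U → ((¬P ∨ R) → ¬Q) = F → T = T
Thus (A) is true.

(B): Parsed as ¬((¬R ∧ U) ↔ (Q → (¬S ∨ P)))

¬R = ¬T = F
¬R ∧ U = F ∧ F = F
¬S = ¬F = T
¬S ∨ P = T ∨ F = T
Q → (¬S ∨ P) = F → T = T
(¬R ∧ U) ↔ (Q → (¬S ∨ P)) = F ↔ T = F
¬((¬R ∧ U) ↔ (Q → (¬S ∨ P))) = ¬F = T
So (B) is true.

(C): In symbols: ((U ↓ ¬S) → (¬P → (¬R ⊕ ¬Q))) ∧ (S ↑ ¬P)

¬S = ¬F = T
U ↓ ¬S = F ↓ T = F
¬P = ¬F = T
¬R = ¬T = F
¬Q = ¬F = T
¬R ⊕ ¬Q = F ⊕ T = T
¬P → (¬R ⊕ ¬Q) = T → T = T
(U ↓ ¬S) → (¬P → (¬R ⊕ ¬Q)) = F → T = T
¬P = ¬F = T
S ↑ ¬P = F ↑ T = T
((U ↓ ¬S) → (¬P → (¬R ⊕ ¬Q))) ∧ (S ↑ ¬P) = T ∧ T = T
Hence (C) is true.

Count: 3.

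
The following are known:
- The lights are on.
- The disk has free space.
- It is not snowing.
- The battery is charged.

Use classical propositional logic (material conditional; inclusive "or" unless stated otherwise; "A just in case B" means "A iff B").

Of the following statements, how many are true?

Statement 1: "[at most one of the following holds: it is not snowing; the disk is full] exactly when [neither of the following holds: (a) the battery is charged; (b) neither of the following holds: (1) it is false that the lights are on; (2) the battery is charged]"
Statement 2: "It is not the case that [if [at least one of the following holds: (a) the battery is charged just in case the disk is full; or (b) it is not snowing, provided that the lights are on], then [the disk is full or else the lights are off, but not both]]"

Let R = "it is snowing" (F), Q = "the disk is full" (F), S = "the battery is charged" (T), P = "the lights are on" (T).

Statement 1: Formalization: (¬R ↑ Q) ↔ (S ↓ (¬P ↓ S))

¬R = ¬F = T
¬R ↑ Q = T ↑ F = T
¬P = ¬T = F
¬P ↓ S = F ↓ T = F
S ↓ (¬P ↓ S) = T ↓ F = F
(¬R ↑ Q) ↔ (S ↓ (¬P ↓ S)) = T ↔ F = F
Hence Statement 1 is false.

Statement 2: Formalization: ¬(((S ↔ Q) ∨ (P → ¬R)) → (Q ⊕ ¬P))

S ↔ Q = T ↔ F = F
¬R = ¬F = T
P → ¬R = T → T = T
(S ↔ Q) ∨ (P → ¬R) = F ∨ T = T
¬P = ¬T = F
Q ⊕ ¬P = F ⊕ F = F
((S ↔ Q) ∨ (P → ¬R)) → (Q ⊕ ¬P) = T → F = F
¬(((S ↔ Q) ∨ (P → ¬R)) → (Q ⊕ ¬P)) = ¬F = T
Thus Statement 2 is true.

True statements: 1 (Statement 2).

1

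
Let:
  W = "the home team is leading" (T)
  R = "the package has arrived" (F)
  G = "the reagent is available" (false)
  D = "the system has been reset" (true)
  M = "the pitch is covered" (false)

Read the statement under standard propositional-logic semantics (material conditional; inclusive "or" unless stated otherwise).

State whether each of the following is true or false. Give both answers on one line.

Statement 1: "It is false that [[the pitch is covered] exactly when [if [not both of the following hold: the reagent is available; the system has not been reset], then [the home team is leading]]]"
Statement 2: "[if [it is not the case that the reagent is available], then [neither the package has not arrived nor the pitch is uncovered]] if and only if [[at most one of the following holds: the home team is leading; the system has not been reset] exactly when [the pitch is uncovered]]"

Statement 1 true / Statement 2 false

Statement 1: In symbols: ¬(M ↔ ((G ↑ ¬D) → W))

¬D = ¬T = F
G ↑ ¬D = F ↑ F = T
(G ↑ ¬D) → W = T → T = T
M ↔ ((G ↑ ¬D) → W) = F ↔ T = F
¬(M ↔ ((G ↑ ¬D) → W)) = ¬F = T
So Statement 1 is true.

Statement 2: In symbols: (¬G → (¬R ↓ ¬M)) ↔ ((W ↑ ¬D) ↔ ¬M)

¬G = ¬F = T
¬R = ¬F = T
¬M = ¬F = T
¬R ↓ ¬M = T ↓ T = F
¬G → (¬R ↓ ¬M) = T → F = F
¬D = ¬T = F
W ↑ ¬D = T ↑ F = T
¬M = ¬F = T
(W ↑ ¬D) ↔ ¬M = T ↔ T = T
(¬G → (¬R ↓ ¬M)) ↔ ((W ↑ ¬D) ↔ ¬M) = F ↔ T = F
Hence Statement 2 is false.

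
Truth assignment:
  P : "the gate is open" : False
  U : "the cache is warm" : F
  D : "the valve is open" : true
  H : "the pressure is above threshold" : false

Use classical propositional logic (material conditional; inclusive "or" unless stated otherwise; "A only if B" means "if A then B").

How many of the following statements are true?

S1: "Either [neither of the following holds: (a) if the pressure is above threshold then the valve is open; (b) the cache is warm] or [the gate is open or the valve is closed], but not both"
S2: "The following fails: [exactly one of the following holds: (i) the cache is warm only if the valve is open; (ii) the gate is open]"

0

S1: Formalization: ((H → D) ↓ U) ⊕ (P ∨ ¬D)

H → D = F → T = T
(H → D) ↓ U = T ↓ F = F
¬D = ¬T = F
P ∨ ¬D = F ∨ F = F
((H → D) ↓ U) ⊕ (P ∨ ¬D) = F ⊕ F = F
Hence S1 is false.

S2: Formalization: ¬((U → D) ⊕ P)

U → D = F → T = T
(U → D) ⊕ P = T ⊕ F = T
¬((U → D) ⊕ P) = ¬T = F
So S2 is false.

Count: 0.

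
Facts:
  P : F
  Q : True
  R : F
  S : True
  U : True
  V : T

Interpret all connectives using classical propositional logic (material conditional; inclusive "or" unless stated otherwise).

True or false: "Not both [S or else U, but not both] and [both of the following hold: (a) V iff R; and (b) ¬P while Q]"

True.

Values: S=T, U=T, V=T, R=F, P=F, Q=T.
Parsed as (S xor U) nand ((V <-> R) & (~P & Q))

S xor U = T xor T = F
V <-> R = T <-> F = F
~P = ~F = T
~P & Q = T & T = T
(V <-> R) & (~P & Q) = F & T = F
(S xor U) nand ((V <-> R) & (~P & Q)) = F nand F = T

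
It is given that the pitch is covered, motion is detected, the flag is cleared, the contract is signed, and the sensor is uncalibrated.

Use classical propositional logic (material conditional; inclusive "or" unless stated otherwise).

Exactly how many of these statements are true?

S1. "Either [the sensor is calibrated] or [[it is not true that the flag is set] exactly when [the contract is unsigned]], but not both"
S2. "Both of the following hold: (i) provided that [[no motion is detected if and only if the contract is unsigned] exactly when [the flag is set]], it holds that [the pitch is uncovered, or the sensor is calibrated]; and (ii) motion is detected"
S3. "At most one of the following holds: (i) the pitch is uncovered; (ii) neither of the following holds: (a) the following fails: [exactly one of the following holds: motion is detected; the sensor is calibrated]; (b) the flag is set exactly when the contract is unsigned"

2

Let U = "the sensor is calibrated" (False), R = "the flag is set" (False), S = "the contract is signed" (True), Q = "motion is detected" (True), P = "the pitch is covered" (True).

S1: Parsed as U xor (not R iff not S)

not R = not False = True
not S = not True = False
not R iff not S = True iff False = False
U xor (not R iff not S) = False xor False = False
So S1 is false.

S2: In symbols: (((not Q iff not S) iff R) -> (not P or U)) and Q

not Q = not True = False
not S = not True = False
not Q iff not S = False iff False = True
(not Q iff not S) iff R = True iff False = False
not P = not True = False
not P or U = False or False = False
((not Q iff not S) iff R) -> (not P or U) = False -> False = True
(((not Q iff not S) iff R) -> (not P or U)) and Q = True and True = True
Hence S2 is true.

S3: This is not P nand (not (Q xor U) nor (R iff not S)).

not P = not True = False
Q xor U = True xor False = True
not (Q xor U) = not True = False
not S = not True = False
R iff not S = False iff False = True
not (Q xor U) nor (R iff not S) = False nor True = False
not P nand (not (Q xor U) nor (R iff not S)) = False nand False = True
Hence S3 is true.

Count: 2.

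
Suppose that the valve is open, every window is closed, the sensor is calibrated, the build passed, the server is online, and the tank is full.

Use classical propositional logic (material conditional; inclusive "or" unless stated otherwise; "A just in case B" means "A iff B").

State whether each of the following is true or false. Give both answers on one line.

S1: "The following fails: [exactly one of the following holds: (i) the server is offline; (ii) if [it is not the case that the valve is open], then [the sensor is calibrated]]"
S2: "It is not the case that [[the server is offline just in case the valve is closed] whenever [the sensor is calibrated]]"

S1 F; S2 F

Let D = "the server is online" (T), P = "the valve is open" (T), L = "the sensor is calibrated" (T).

S1: In symbols: ¬(¬D ⊕ (¬P → L))

¬D = ¬T = F
¬P = ¬T = F
¬P → L = F → T = T
¬D ⊕ (¬P → L) = F ⊕ T = T
¬(¬D ⊕ (¬P → L)) = ¬T = F
Thus S1 is false.

S2: This is ¬(L → (¬D ↔ ¬P)).

¬D = ¬T = F
¬P = ¬T = F
¬D ↔ ¬P = F ↔ F = T
L → (¬D ↔ ¬P) = T → T = T
¬(L → (¬D ↔ ¬P)) = ¬T = F
So S2 is false.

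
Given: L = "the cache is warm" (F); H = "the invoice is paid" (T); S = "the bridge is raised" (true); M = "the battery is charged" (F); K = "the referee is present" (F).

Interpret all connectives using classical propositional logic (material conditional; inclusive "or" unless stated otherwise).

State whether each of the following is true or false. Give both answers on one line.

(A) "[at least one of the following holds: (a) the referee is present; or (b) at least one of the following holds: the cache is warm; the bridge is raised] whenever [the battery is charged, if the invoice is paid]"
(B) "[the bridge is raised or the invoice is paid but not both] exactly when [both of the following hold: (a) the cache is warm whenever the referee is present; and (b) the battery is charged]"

(A): This is (H → M) → (K ∨ (L ∨ S)).

H → M = T → F = F
L ∨ S = F ∨ T = T
K ∨ (L ∨ S) = F ∨ T = T
(H → M) → (K ∨ (L ∨ S)) = F → T = T
So (A) is true.

(B): This is (S ⊕ H) ↔ ((K → L) ∧ M).

S ⊕ H = T ⊕ T = F
K → L = F → F = T
(K → L) ∧ M = T ∧ F = F
(S ⊕ H) ↔ ((K → L) ∧ M) = F ↔ F = T
So (B) is true.

(A) T, (B) T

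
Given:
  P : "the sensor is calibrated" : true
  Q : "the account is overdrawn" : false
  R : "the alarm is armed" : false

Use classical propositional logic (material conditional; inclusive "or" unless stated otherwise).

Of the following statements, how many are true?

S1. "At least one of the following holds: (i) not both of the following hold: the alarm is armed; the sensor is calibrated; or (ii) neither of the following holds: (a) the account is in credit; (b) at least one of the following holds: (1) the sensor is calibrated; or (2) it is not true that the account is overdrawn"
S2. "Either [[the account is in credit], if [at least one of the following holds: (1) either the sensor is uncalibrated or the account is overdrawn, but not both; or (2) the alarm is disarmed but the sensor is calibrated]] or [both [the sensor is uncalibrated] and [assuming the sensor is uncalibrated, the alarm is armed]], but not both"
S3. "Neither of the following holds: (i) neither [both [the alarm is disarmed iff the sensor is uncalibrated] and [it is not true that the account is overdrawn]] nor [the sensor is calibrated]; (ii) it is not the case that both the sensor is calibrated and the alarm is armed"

2

S1: This is (R ↑ P) ∨ (¬Q ↓ (P ∨ ¬Q)).

R ↑ P = F ↑ T = T
¬Q = ¬F = T
¬Q = ¬F = T
P ∨ ¬Q = T ∨ T = T
¬Q ↓ (P ∨ ¬Q) = T ↓ T = F
(R ↑ P) ∨ (¬Q ↓ (P ∨ ¬Q)) = T ∨ F = T
So S1 is true.

S2: In symbols: (((¬P ⊕ Q) ∨ (¬R ∧ P)) → ¬Q) ⊕ (¬P ∧ (¬P → R))

¬P = ¬T = F
¬P ⊕ Q = F ⊕ F = F
¬R = ¬F = T
¬R ∧ P = T ∧ T = T
(¬P ⊕ Q) ∨ (¬R ∧ P) = F ∨ T = T
¬Q = ¬F = T
((¬P ⊕ Q) ∨ (¬R ∧ P)) → ¬Q = T → T = T
¬P = ¬T = F
¬P = ¬T = F
¬P → R = F → F = T
¬P ∧ (¬P → R) = F ∧ T = F
(((¬P ⊕ Q) ∨ (¬R ∧ P)) → ¬Q) ⊕ (¬P ∧ (¬P → R)) = T ⊕ F = T
Hence S2 is true.

S3: In symbols: (((¬R ↔ ¬P) ∧ ¬Q) ↓ P) ↓ (P ↑ R)

¬R = ¬F = T
¬P = ¬T = F
¬R ↔ ¬P = T ↔ F = F
¬Q = ¬F = T
(¬R ↔ ¬P) ∧ ¬Q = F ∧ T = F
((¬R ↔ ¬P) ∧ ¬Q) ↓ P = F ↓ T = F
P ↑ R = T ↑ F = T
(((¬R ↔ ¬P) ∧ ¬Q) ↓ P) ↓ (P ↑ R) = F ↓ T = F
So S3 is false.

2 of the 3 statements are true.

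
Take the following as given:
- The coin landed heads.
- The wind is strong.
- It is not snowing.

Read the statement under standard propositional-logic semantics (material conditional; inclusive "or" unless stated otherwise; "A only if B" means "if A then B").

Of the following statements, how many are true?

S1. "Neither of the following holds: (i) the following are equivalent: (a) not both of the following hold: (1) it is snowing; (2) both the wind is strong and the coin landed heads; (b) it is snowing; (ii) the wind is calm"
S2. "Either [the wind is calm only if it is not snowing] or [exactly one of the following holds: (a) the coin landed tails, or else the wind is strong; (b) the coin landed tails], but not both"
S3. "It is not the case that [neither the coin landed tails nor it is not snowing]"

2

Let R = "it is snowing" (False), Q = "the wind is strong" (True), P = "the coin landed heads" (True).

S1: Formalization: ((R nand (Q and P)) iff R) nor not Q

Q and P = True and True = True
R nand (Q and P) = False nand True = True
(R nand (Q and P)) iff R = True iff False = False
not Q = not True = False
((R nand (Q and P)) iff R) nor not Q = False nor False = True
So S1 is true.

S2: Parsed as (not Q -> not R) xor ((not P or Q) xor not P)

not Q = not True = False
not R = not False = True
not Q -> not R = False -> True = True
not P = not True = False
not P or Q = False or True = True
not P = not True = False
(not P or Q) xor not P = True xor False = True
(not Q -> not R) xor ((not P or Q) xor not P) = True xor True = False
So S2 is false.

S3: Formalization: not (not P nor not R)

not P = not True = False
not R = not False = True
not P nor not R = False nor True = False
not (not P nor not R) = not False = True
Thus S3 is true.

Count: 2.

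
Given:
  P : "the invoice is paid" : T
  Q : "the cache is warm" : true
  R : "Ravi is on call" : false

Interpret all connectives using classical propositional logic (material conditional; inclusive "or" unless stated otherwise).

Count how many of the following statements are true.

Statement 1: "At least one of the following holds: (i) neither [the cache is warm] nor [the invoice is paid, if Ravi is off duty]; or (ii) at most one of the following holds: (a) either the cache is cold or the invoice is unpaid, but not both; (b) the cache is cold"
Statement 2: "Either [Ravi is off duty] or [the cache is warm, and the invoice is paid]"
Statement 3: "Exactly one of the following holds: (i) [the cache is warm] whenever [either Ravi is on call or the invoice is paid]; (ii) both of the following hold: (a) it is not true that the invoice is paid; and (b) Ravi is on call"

Statement 1: Parsed as (Q nor (~R -> P)) | ((~Q xor ~P) nand ~Q)

~R = ~F = T
~R -> P = T -> T = T
Q nor (~R -> P) = T nor T = F
~Q = ~T = F
~P = ~T = F
~Q xor ~P = F xor F = F
~Q = ~T = F
(~Q xor ~P) nand ~Q = F nand F = T
(Q nor (~R -> P)) | ((~Q xor ~P) nand ~Q) = F | T = T
Thus Statement 1 is true.

Statement 2: This is ~R | (Q & P).

~R = ~F = T
Q & P = T & T = T
~R | (Q & P) = T | T = T
So Statement 2 is true.

Statement 3: This is ((R | P) -> Q) xor (~P & R).

R | P = F | T = T
(R | P) -> Q = T -> T = T
~P = ~T = F
~P & R = F & F = F
((R | P) -> Q) xor (~P & R) = T xor F = T
Thus Statement 3 is true.

3 of the 3 statements are true.

3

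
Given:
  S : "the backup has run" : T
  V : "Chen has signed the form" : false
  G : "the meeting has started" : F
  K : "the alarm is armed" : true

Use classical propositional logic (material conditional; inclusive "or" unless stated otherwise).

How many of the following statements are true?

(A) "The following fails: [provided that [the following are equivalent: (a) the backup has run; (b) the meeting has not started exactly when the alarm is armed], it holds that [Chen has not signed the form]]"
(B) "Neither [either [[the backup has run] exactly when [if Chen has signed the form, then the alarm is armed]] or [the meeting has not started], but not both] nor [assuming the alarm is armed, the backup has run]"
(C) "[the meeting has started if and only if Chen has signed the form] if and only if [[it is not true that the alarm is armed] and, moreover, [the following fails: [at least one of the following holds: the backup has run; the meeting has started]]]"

0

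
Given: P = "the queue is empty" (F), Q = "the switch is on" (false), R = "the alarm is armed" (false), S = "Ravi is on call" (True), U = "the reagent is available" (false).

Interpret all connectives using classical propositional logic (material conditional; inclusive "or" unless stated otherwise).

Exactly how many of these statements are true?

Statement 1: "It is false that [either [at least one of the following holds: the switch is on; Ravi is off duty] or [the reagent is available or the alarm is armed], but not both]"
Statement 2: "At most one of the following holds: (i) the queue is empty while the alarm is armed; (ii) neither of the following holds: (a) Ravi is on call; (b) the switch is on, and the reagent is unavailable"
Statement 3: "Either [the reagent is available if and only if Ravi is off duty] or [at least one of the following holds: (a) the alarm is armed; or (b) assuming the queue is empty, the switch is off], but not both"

2

Statement 1: This is ~((Q | ~S) xor (U | R)).

~S = ~T = F
Q | ~S = F | F = F
U | R = F | F = F
(Q | ~S) xor (U | R) = F xor F = F
~((Q | ~S) xor (U | R)) = ~F = T
Hence Statement 1 is true.

Statement 2: Parsed as (P & R) nand (S nor (Q & ~U))

P & R = F & F = F
~U = ~F = T
Q & ~U = F & T = F
S nor (Q & ~U) = T nor F = F
(P & R) nand (S nor (Q & ~U)) = F nand F = T
So Statement 2 is true.

Statement 3: Formalization: (U <-> ~S) xor (R | (P -> ~Q))

~S = ~T = F
U <-> ~S = F <-> F = T
~Q = ~F = T
P -> ~Q = F -> T = T
R | (P -> ~Q) = F | T = T
(U <-> ~S) xor (R | (P -> ~Q)) = T xor T = F
Thus Statement 3 is false.

Count: 2.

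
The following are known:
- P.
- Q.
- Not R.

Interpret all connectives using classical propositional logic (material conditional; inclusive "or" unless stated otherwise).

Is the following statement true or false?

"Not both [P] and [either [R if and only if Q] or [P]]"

Formalization: P nand ((R <-> Q) | P)

R <-> Q = F <-> T = F
(R <-> Q) | P = F | T = T
P nand ((R <-> Q) | P) = T nand T = F

The statement is false.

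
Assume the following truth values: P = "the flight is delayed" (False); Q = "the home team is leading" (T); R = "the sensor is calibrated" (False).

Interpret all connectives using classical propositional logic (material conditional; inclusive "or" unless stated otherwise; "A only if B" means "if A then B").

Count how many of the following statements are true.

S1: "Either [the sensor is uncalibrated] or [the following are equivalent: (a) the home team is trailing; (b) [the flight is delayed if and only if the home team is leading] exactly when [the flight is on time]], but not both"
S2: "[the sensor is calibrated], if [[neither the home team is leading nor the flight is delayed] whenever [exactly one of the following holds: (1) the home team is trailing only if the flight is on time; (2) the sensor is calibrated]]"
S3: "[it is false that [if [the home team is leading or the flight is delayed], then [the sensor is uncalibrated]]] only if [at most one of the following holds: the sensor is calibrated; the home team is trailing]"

2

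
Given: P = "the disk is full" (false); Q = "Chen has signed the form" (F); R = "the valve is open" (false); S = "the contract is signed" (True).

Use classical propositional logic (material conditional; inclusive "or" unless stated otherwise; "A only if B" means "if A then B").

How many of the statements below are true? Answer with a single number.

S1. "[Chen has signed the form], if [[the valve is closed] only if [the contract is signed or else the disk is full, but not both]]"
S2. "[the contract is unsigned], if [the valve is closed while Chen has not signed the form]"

0

S1: This is (~R -> (S xor P)) -> Q.

~R = ~F = T
S xor P = T xor F = T
~R -> (S xor P) = T -> T = T
(~R -> (S xor P)) -> Q = T -> F = F
So S1 is false.

S2: Formalization: (~R & ~Q) -> ~S

~R = ~F = T
~Q = ~F = T
~R & ~Q = T & T = T
~S = ~T = F
(~R & ~Q) -> ~S = T -> F = F
So S2 is false.

Count: 0.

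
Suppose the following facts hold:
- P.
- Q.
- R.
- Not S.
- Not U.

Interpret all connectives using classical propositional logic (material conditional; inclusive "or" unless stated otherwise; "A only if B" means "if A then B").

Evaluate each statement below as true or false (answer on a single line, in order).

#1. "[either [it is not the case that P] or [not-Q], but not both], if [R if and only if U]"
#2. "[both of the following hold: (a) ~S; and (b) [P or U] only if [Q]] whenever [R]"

#1 True / #2 True

#1: Parsed as (R <-> U) -> (~P xor ~Q)

R <-> U = T <-> F = F
~P = ~T = F
~Q = ~T = F
~P xor ~Q = F xor F = F
(R <-> U) -> (~P xor ~Q) = F -> F = T
So #1 is true.

#2: Formalization: R -> (~S & ((P | U) -> Q))

~S = ~F = T
P | U = T | F = T
(P | U) -> Q = T -> T = T
~S & ((P | U) -> Q) = T & T = T
R -> (~S & ((P | U) -> Q)) = T -> T = T
Hence #2 is true.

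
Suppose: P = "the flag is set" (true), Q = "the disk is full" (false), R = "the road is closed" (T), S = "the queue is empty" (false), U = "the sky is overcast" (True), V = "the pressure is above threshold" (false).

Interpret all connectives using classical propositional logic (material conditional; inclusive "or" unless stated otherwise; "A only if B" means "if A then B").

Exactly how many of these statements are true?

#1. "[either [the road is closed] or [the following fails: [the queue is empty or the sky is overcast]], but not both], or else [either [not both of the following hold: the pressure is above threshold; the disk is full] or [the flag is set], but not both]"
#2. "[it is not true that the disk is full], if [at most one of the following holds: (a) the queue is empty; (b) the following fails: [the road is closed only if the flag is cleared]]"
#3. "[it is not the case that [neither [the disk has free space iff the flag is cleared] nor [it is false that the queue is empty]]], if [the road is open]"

3

#1: Formalization: (R xor ~(S | U)) | ((V nand Q) xor P)

S | U = F | T = T
~(S | U) = ~T = F
R xor ~(S | U) = T xor F = T
V nand Q = F nand F = T
(V nand Q) xor P = T xor T = F
(R xor ~(S | U)) | ((V nand Q) xor P) = T | F = T
So #1 is true.

#2: In symbols: (S nand ~(R -> ~P)) -> ~Q

~P = ~T = F
R -> ~P = T -> F = F
~(R -> ~P) = ~F = T
S nand ~(R -> ~P) = F nand T = T
~Q = ~F = T
(S nand ~(R -> ~P)) -> ~Q = T -> T = T
Hence #2 is true.

#3: This is ~R -> ~((~Q <-> ~P) nor ~S).

~R = ~T = F
~Q = ~F = T
~P = ~T = F
~Q <-> ~P = T <-> F = F
~S = ~F = T
(~Q <-> ~P) nor ~S = F nor T = F
~((~Q <-> ~P) nor ~S) = ~F = T
~R -> ~((~Q <-> ~P) nor ~S) = F -> T = T
Hence #3 is true.

Count: 3.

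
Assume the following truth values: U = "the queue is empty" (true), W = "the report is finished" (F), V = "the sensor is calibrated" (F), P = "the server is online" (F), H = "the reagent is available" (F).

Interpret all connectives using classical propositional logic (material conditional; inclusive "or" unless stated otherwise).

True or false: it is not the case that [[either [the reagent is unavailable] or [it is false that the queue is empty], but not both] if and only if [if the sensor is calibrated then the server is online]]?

False.

Formalization: not ((not H xor not U) iff (V -> P))

not H = not False = True
not U = not True = False
not H xor not U = True xor False = True
V -> P = False -> False = True
(not H xor not U) iff (V -> P) = True iff True = True
not ((not H xor not U) iff (V -> P)) = not True = False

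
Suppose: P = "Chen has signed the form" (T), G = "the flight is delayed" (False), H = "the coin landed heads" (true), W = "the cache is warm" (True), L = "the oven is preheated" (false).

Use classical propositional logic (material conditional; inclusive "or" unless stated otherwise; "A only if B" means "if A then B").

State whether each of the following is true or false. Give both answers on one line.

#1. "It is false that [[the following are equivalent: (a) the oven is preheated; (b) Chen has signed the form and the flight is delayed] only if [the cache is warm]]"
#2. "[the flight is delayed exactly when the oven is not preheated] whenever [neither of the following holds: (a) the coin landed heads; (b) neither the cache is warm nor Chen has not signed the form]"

#1 F; #2 T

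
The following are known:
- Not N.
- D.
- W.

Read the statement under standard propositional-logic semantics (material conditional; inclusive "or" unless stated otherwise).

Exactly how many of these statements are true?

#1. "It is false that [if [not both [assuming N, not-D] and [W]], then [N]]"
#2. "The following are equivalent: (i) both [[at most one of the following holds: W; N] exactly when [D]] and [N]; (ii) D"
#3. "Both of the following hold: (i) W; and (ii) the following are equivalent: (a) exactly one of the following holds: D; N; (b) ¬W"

0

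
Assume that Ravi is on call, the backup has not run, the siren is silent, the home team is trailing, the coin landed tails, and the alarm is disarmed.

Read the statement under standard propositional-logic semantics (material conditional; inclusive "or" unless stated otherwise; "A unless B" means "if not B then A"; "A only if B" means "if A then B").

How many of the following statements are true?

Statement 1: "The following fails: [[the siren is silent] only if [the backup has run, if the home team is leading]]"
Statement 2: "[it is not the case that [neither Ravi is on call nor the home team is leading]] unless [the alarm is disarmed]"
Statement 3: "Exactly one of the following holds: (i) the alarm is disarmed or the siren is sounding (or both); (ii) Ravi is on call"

1

Let Q = "the siren is sounding" (False), K = "the home team is leading" (False), P = "the backup has run" (False), S = "Ravi is on call" (True), M = "the alarm is armed" (False).

Statement 1: This is not (not Q -> (K -> P)).

not Q = not False = True
K -> P = False -> False = True
not Q -> (K -> P) = True -> True = True
not (not Q -> (K -> P)) = not True = False
Thus Statement 1 is false.

Statement 2: Formalization: not (S nor K) or not M

S nor K = True nor False = False
not (S nor K) = not False = True
not M = not False = True
not (S nor K) or not M = True or True = True
Hence Statement 2 is true.

Statement 3: This is (not M or Q) xor S.

not M = not False = True
not M or Q = True or False = True
(not M or Q) xor S = True xor True = False
So Statement 3 is false.

1 of the 3 statements is true (Statement 2).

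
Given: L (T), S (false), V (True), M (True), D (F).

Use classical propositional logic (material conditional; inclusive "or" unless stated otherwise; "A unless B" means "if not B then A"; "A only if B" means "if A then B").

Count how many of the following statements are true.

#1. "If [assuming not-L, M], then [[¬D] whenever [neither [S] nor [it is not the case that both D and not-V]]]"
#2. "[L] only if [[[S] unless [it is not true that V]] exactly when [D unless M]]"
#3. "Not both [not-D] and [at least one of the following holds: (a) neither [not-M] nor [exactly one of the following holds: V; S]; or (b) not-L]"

#1: Formalization: (¬L → M) → ((S ↓ (D ↑ ¬V)) → ¬D)

¬L = ¬T = F
¬L → M = F → T = T
¬V = ¬T = F
D ↑ ¬V = F ↑ F = T
S ↓ (D ↑ ¬V) = F ↓ T = F
¬D = ¬F = T
(S ↓ (D ↑ ¬V)) → ¬D = F → T = T
(¬L → M) → ((S ↓ (D ↑ ¬V)) → ¬D) = T → T = T
So #1 is true.

#2: This is L → ((S ∨ ¬V) ↔ (D ∨ M)).

¬V = ¬T = F
S ∨ ¬V = F ∨ F = F
D ∨ M = F ∨ T = T
(S ∨ ¬V) ↔ (D ∨ M) = F ↔ T = F
L → ((S ∨ ¬V) ↔ (D ∨ M)) = T → F = F
Hence #2 is false.

#3: Parsed as ¬D ↑ ((¬M ↓ (V ⊕ S)) ∨ ¬L)

¬D = ¬F = T
¬M = ¬T = F
V ⊕ S = T ⊕ F = T
¬M ↓ (V ⊕ S) = F ↓ T = F
¬L = ¬T = F
(¬M ↓ (V ⊕ S)) ∨ ¬L = F ∨ F = F
¬D ↑ ((¬M ↓ (V ⊕ S)) ∨ ¬L) = T ↑ F = T
Hence #3 is true.

2 of the 3 statements are true (#1, #3).

2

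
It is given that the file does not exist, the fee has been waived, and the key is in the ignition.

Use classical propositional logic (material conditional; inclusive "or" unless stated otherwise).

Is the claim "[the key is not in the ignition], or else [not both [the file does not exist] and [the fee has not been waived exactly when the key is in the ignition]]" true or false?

Let H = "the key is in the ignition" (T), K = "the file exists" (F), Q = "the fee has been waived" (T).
Formalization: ~H | (~K nand (~Q <-> H))

~H = ~T = F
~K = ~F = T
~Q = ~T = F
~Q <-> H = F <-> T = F
~K nand (~Q <-> H) = T nand F = T
~H | (~K nand (~Q <-> H)) = F | T = T

true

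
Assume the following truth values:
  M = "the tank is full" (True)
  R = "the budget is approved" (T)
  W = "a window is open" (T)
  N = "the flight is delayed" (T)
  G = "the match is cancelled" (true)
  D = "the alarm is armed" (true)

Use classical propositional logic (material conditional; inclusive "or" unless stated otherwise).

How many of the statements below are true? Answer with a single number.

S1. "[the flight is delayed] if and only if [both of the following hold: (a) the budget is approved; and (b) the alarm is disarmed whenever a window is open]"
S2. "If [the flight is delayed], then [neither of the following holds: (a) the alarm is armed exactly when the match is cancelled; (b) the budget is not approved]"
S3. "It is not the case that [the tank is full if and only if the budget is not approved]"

S1: This is N ↔ (R ∧ (W → ¬D)).

¬D = ¬T = F
W → ¬D = T → F = F
R ∧ (W → ¬D) = T ∧ F = F
N ↔ (R ∧ (W → ¬D)) = T ↔ F = F
So S1 is false.

S2: Formalization: N → ((D ↔ G) ↓ ¬R)

D ↔ G = T ↔ T = T
¬R = ¬T = F
(D ↔ G) ↓ ¬R = T ↓ F = F
N → ((D ↔ G) ↓ ¬R) = T → F = F
Hence S2 is false.

S3: Formalization: ¬(M ↔ ¬R)

¬R = ¬T = F
M ↔ ¬R = T ↔ F = F
¬(M ↔ ¬R) = ¬F = T
So S3 is true.

Count: 1.

1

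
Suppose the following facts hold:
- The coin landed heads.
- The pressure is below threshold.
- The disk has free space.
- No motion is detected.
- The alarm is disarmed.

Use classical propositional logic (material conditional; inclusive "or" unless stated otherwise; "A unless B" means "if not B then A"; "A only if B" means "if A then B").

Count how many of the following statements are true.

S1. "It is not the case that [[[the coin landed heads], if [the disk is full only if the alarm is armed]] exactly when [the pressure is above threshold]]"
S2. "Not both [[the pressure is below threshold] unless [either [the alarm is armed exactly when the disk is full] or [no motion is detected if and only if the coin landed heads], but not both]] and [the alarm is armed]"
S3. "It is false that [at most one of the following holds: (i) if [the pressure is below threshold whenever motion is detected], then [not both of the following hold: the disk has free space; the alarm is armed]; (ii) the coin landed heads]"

3

Let U = "the disk is full" (F), V = "the alarm is armed" (F), M = "the coin landed heads" (T), P = "the pressure is above threshold" (F), L = "motion is detected" (F).

S1: Parsed as ¬(((U → V) → M) ↔ P)

U → V = F → F = T
(U → V) → M = T → T = T
((U → V) → M) ↔ P = T ↔ F = F
¬(((U → V) → M) ↔ P) = ¬F = T
So S1 is true.

S2: In symbols: (¬P ∨ ((V ↔ U) ⊕ (¬L ↔ M))) ↑ V

¬P = ¬F = T
V ↔ U = F ↔ F = T
¬L = ¬F = T
¬L ↔ M = T ↔ T = T
(V ↔ U) ⊕ (¬L ↔ M) = T ⊕ T = F
¬P ∨ ((V ↔ U) ⊕ (¬L ↔ M)) = T ∨ F = T
(¬P ∨ ((V ↔ U) ⊕ (¬L ↔ M))) ↑ V = T ↑ F = T
So S2 is true.

S3: Parsed as ¬(((L → ¬P) → (¬U ↑ V)) ↑ M)

¬P = ¬F = T
L → ¬P = F → T = T
¬U = ¬F = T
¬U ↑ V = T ↑ F = T
(L → ¬P) → (¬U ↑ V) = T → T = T
((L → ¬P) → (¬U ↑ V)) ↑ M = T ↑ T = F
¬(((L → ¬P) → (¬U ↑ V)) ↑ M) = ¬F = T
Hence S3 is true.

Count: 3.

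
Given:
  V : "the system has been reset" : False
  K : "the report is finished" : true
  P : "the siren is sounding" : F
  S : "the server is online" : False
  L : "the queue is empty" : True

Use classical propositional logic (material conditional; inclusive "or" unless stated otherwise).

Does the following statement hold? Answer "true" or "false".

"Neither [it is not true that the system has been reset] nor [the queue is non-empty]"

Values: V=F, L=T.
Formalization: ~V nor ~L

~V = ~F = T
~L = ~T = F
~V nor ~L = T nor F = F

The statement is false.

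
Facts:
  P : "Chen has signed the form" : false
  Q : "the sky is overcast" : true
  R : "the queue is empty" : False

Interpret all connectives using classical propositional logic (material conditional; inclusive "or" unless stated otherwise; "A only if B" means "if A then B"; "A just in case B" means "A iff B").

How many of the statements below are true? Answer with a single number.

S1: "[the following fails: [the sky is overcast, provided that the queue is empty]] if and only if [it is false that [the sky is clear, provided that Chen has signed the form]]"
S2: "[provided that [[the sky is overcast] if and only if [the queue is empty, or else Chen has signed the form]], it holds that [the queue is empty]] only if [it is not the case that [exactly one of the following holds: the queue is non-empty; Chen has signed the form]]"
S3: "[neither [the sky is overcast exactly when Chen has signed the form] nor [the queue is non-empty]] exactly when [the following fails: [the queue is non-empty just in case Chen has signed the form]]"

S1: In symbols: ~(R -> Q) <-> ~(P -> ~Q)

R -> Q = F -> T = T
~(R -> Q) = ~T = F
~Q = ~T = F
P -> ~Q = F -> F = T
~(P -> ~Q) = ~T = F
~(R -> Q) <-> ~(P -> ~Q) = F <-> F = T
Thus S1 is true.

S2: Parsed as ((Q <-> (R | P)) -> R) -> ~(~R xor P)

R | P = F | F = F
Q <-> (R | P) = T <-> F = F
(Q <-> (R | P)) -> R = F -> F = T
~R = ~F = T
~R xor P = T xor F = T
~(~R xor P) = ~T = F
((Q <-> (R | P)) -> R) -> ~(~R xor P) = T -> F = F
Thus S2 is false.

S3: Formalization: ((Q <-> P) nor ~R) <-> ~(~R <-> P)

Q <-> P = T <-> F = F
~R = ~F = T
(Q <-> P) nor ~R = F nor T = F
~R = ~F = T
~R <-> P = T <-> F = F
~(~R <-> P) = ~F = T
((Q <-> P) nor ~R) <-> ~(~R <-> P) = F <-> T = F
Hence S3 is false.

1 of the 3 statements is true.

1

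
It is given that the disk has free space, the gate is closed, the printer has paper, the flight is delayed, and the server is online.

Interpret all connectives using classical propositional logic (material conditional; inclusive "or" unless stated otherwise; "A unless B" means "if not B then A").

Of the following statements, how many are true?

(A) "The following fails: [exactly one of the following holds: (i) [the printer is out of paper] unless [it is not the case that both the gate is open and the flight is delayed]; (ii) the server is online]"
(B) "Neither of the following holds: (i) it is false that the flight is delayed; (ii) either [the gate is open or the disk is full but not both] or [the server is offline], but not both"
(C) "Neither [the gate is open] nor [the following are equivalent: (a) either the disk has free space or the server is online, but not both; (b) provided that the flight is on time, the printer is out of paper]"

3

Let P = "the printer has paper" (True), K = "the gate is open" (False), L = "the flight is delayed" (True), R = "the server is online" (True), S = "the disk is full" (False).

(A): Formalization: not ((not P or (K nand L)) xor R)

not P = not True = False
K nand L = False nand True = True
not P or (K nand L) = False or True = True
(not P or (K nand L)) xor R = True xor True = False
not ((not P or (K nand L)) xor R) = not False = True
Hence (A) is true.

(B): In symbols: not L nor ((K xor S) xor not R)

not L = not True = False
K xor S = False xor False = False
not R = not True = False
(K xor S) xor not R = False xor False = False
not L nor ((K xor S) xor not R) = False nor False = True
So (B) is true.

(C): This is K nor ((not S xor R) iff (not L -> not P)).

not S = not False = True
not S xor R = True xor True = False
not L = not True = False
not P = not True = False
not L -> not P = False -> False = True
(not S xor R) iff (not L -> not P) = False iff True = False
K nor ((not S xor R) iff (not L -> not P)) = False nor False = True
So (C) is true.

True statements: 3.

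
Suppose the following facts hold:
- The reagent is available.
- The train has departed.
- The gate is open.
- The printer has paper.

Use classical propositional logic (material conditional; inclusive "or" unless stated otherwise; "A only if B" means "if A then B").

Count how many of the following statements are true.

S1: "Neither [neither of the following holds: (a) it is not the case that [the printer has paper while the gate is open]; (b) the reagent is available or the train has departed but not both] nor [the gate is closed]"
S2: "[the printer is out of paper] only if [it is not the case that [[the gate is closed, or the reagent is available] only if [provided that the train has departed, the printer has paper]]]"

1

Let S = "the printer has paper" (True), R = "the gate is open" (True), P = "the reagent is available" (True), Q = "the train has departed" (True).

S1: This is (not (S and R) nor (P xor Q)) nor not R.

S and R = True and True = True
not (S and R) = not True = False
P xor Q = True xor True = False
not (S and R) nor (P xor Q) = False nor False = True
not R = not True = False
(not (S and R) nor (P xor Q)) nor not R = True nor False = False
Hence S1 is false.

S2: This is not S -> not ((not R or P) -> (Q -> S)).

not S = not True = False
not R = not True = False
not R or P = False or True = True
Q -> S = True -> True = True
(not R or P) -> (Q -> S) = True -> True = True
not ((not R or P) -> (Q -> S)) = not True = False
not S -> not ((not R or P) -> (Q -> S)) = False -> False = True
Thus S2 is true.

1 of the 2 statements is true (S2).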